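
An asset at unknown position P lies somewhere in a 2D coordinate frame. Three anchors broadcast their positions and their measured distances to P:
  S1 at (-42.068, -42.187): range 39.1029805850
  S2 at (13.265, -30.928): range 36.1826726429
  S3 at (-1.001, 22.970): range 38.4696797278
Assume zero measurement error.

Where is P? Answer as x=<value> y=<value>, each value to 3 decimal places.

x=-17.451 y=-11.805

eq1: (x + 42.068)² + (y + 42.187)² = 39.1029805850²
eq2: (x − 13.265)² + (y + 30.928)² = 36.1826726429²
eq3: (x + 1.001)² + (y − 22.970)² = 38.4696797278²
eq1−eq3, eq1−eq2 (x²,y² cancel):
  82.134·x + 130.314·y = -2971.709860
  110.666·x + 22.518·y = -2197.100893
det = 82.134·22.518 − 130.314·110.666 = -12571.835712
x = (-2971.709860·22.518 − 130.314·-2197.100893) / -12571.835712 = -17.451393
y = (82.134·-2197.100893 − -2971.709860·110.666) / -12571.835712 = -11.805003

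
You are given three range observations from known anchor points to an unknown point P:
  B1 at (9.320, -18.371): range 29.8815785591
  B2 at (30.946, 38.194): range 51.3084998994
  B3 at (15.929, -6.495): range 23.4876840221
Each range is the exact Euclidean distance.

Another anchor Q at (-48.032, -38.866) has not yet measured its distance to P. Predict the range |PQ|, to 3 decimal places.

90.570

eq1: (x − 9.320)² + (y + 18.371)² = 29.8815785591²
eq2: (x − 30.946)² + (y − 38.194)² = 51.3084998994²
eq3: (x − 15.929)² + (y + 6.495)² = 23.4876840221²
eq3−eq1, eq3−eq2 (x²,y² cancel):
  -13.218·x − 23.752·y = -212.799461
  30.034·x + 89.378·y = 39.627625
det = -13.218·89.378 − -23.752·30.034 = -468.030836
x = (-212.799461·89.378 − -23.752·39.627625) / -468.030836 = 38.626418
y = (-13.218·39.627625 − -212.799461·30.034) / -468.030836 = -12.536399
|P − Q| = √((38.626418 − -48.032)² + (-12.536399 − -38.866)²) = 90.570025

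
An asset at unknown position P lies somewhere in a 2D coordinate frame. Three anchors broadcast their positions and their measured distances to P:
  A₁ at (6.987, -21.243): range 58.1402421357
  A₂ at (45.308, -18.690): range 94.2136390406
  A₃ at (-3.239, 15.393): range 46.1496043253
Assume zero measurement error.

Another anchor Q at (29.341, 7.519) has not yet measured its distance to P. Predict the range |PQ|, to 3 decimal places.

76.588

eq1: (x − 6.987)² + (y + 21.243)² = 58.1402421357²
eq2: (x − 45.308)² + (y + 18.690)² = 94.2136390406²
eq3: (x + 3.239)² + (y − 15.393)² = 46.1496043253²
eq3−eq1, eq3−eq2 (x²,y² cancel):
  20.452·x − 73.272·y = -997.854128
  97.094·x − 68.166·y = -4591.728408
det = 20.452·-68.166 − -73.272·97.094 = 5720.140536
x = (-997.854128·-68.166 − -73.272·-4591.728408) / 5720.140536 = -46.926364
y = (20.452·-4591.728408 − -997.854128·97.094) / 5720.140536 = 0.520200
|P − Q| = √((-46.926364 − 29.341)² + (0.520200 − 7.519)²) = 76.587819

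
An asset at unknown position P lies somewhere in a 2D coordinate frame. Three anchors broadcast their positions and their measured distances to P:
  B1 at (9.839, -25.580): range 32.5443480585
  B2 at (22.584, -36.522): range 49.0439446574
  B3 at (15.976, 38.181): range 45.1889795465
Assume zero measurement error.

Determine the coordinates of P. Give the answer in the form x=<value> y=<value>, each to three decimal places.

x=-9.314 y=0.732

eq1: (x − 9.839)² + (y + 25.580)² = 32.5443480585²
eq2: (x − 22.584)² + (y + 36.522)² = 49.0439446574²
eq3: (x − 15.976)² + (y − 38.181)² = 45.1889795465²
eq3−eq2, eq3−eq1 (x²,y² cancel):
  13.216·x − 149.406·y = -232.392432
  -12.274·x − 127.522·y = 21.030266
det = 13.216·-127.522 − -149.406·-12.274 = -3519.139996
x = (-232.392432·-127.522 − -149.406·21.030266) / -3519.139996 = -9.313979
y = (13.216·21.030266 − -232.392432·-12.274) / -3519.139996 = 0.731556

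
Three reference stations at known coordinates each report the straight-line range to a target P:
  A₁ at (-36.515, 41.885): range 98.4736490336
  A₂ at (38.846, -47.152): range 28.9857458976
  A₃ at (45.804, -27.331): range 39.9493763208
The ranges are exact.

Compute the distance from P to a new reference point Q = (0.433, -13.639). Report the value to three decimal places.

eq1: (x + 36.515)² + (y − 41.885)² = 98.4736490336²
eq2: (x − 38.846)² + (y + 47.152)² = 28.9857458976²
eq3: (x − 45.804)² + (y + 27.331)² = 39.9493763208²
eq1−eq3, eq1−eq2 (x²,y² cancel):
  164.638·x − 138.432·y = 7858.398413
  150.722·x − 178.074·y = 9501.510459
det = 164.638·-178.074 − -138.432·150.722 = -8452.999308
x = (7858.398413·-178.074 − -138.432·9501.510459) / -8452.999308 = 9.944795
y = (164.638·9501.510459 − 7858.398413·150.722) / -8452.999308 = -44.939807
|P − Q| = √((9.944795 − 0.433)² + (-44.939807 − -13.639)²) = 32.714137

32.714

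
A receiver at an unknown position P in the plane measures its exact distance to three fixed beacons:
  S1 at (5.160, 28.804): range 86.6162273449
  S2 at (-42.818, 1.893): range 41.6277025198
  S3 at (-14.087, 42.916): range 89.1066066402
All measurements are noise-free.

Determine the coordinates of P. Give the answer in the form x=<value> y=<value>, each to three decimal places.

eq1: (x − 5.160)² + (y − 28.804)² = 86.6162273449²
eq2: (x + 42.818)² + (y − 1.893)² = 41.6277025198²
eq3: (x + 14.087)² + (y − 42.916)² = 89.1066066402²
eq2−eq1, eq2−eq3 (x²,y² cancel):
  95.956·x + 53.822·y = -6750.173779
  57.462·x + 82.046·y = -6003.859678
det = 95.956·82.046 − 53.822·57.462 = 4780.086212
x = (-6750.173779·82.046 − 53.822·-6003.859678) / 4780.086212 = -48.259595
y = (95.956·-6003.859678 − -6750.173779·57.462) / 4780.086212 = -39.377506

x=-48.260 y=-39.378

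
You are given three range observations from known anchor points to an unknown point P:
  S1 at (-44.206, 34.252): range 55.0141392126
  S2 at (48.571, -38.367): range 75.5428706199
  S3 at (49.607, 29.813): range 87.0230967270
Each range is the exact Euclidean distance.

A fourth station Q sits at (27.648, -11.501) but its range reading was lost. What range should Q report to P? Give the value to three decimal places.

eq1: (x + 44.206)² + (y − 34.252)² = 55.0141392126²
eq2: (x − 48.571)² + (y + 38.367)² = 75.5428706199²
eq3: (x − 49.607)² + (y − 29.813)² = 87.0230967270²
eq1−eq2, eq1−eq3 (x²,y² cancel):
  185.554·x − 145.238·y = -1976.370998
  187.626·x − 8.878·y = -4324.164373
det = 185.554·-8.878 − -145.238·187.626 = 25603.076576
x = (-1976.370998·-8.878 − -145.238·-4324.164373) / 25603.076576 = -23.844274
y = (185.554·-4324.164373 − -1976.370998·187.626) / 25603.076576 = -16.855295
|P − Q| = √((-23.844274 − 27.648)² + (-16.855295 − -11.501)²) = 51.769902

51.770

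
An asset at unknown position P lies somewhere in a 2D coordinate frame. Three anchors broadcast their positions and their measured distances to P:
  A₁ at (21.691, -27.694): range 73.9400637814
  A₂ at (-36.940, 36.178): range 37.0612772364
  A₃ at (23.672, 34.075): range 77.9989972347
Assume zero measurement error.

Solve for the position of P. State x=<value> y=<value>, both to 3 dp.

eq1: (x − 21.691)² + (y + 27.694)² = 73.9400637814²
eq2: (x + 36.940)² + (y − 36.178)² = 37.0612772364²
eq3: (x − 23.672)² + (y − 34.075)² = 77.9989972347²
eq2−eq3, eq2−eq1 (x²,y² cancel):
  121.224·x − 4.206·y = -5662.247374
  117.262·x − 127.744·y = -5529.548929
det = 121.224·-127.744 − -4.206·117.262 = -14992.434684
x = (-5662.247374·-127.744 − -4.206·-5529.548929) / -14992.434684 = -46.694274
y = (121.224·-5529.548929 − -5662.247374·117.262) / -14992.434684 = 0.423386

x=-46.694 y=0.423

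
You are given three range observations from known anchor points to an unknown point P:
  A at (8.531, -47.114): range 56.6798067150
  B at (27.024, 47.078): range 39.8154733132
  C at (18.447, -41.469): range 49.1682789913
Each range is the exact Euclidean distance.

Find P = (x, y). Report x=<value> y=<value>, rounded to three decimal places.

x=24.173 y=7.365

eq1: (x − 8.531)² + (y + 47.114)² = 56.6798067150²
eq2: (x − 27.024)² + (y − 47.078)² = 39.8154733132²
eq3: (x − 18.447)² + (y + 41.469)² = 49.1682789913²
eq2−eq3, eq2−eq1 (x²,y² cancel):
  -17.154·x − 177.094·y = -1718.912634
  -36.986·x − 188.384·y = -2281.456277
det = -17.154·-188.384 − -177.094·-36.986 = -3318.459548
x = (-1718.912634·-188.384 − -177.094·-2281.456277) / -3318.459548 = 24.172837
y = (-17.154·-2281.456277 − -1718.912634·-36.986) / -3318.459548 = 7.364743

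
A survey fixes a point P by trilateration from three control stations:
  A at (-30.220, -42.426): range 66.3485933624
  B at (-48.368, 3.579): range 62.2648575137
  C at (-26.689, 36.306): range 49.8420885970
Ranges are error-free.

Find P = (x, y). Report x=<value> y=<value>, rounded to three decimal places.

x=13.790 y=7.225

eq1: (x + 30.220)² + (y + 42.426)² = 66.3485933624²
eq2: (x + 48.368)² + (y − 3.579)² = 62.2648575137²
eq3: (x + 26.689)² + (y − 36.306)² = 49.8420885970²
eq2−eq1, eq2−eq3 (x²,y² cancel):
  36.296·x − 92.010·y = -164.282149
  43.358·x + 65.454·y = 1070.834377
det = 36.296·65.454 − -92.010·43.358 = 6365.087964
x = (-164.282149·65.454 − -92.010·1070.834377) / 6365.087964 = 13.789998
y = (36.296·1070.834377 − -164.282149·43.358) / 6365.087964 = 7.225344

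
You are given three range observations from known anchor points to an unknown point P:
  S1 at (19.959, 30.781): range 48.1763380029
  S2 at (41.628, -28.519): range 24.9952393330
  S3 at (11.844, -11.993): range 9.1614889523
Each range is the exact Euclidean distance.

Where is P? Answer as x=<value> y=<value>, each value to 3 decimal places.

eq1: (x − 19.959)² + (y − 30.781)² = 48.1763380029²
eq2: (x − 41.628)² + (y + 28.519)² = 24.9952393330²
eq3: (x − 11.844)² + (y + 11.993)² = 9.1614889523²
eq3−eq2, eq3−eq1 (x²,y² cancel):
  59.568·x − 33.052·y = 1721.282251
  16.230·x + 85.548·y = -1175.307407
det = 59.568·85.548 − -33.052·16.230 = 5632.357224
x = (1721.282251·85.548 − -33.052·-1175.307407) / 5632.357224 = 19.247002
y = (59.568·-1175.307407 − 1721.282251·16.230) / 5632.357224 = -17.390076

x=19.247 y=-17.390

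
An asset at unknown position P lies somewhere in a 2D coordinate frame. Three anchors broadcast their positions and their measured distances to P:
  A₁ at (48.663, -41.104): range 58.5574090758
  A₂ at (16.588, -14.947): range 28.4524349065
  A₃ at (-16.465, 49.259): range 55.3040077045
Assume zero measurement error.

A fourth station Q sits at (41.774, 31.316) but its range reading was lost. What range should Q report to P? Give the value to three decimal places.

eq1: (x − 48.663)² + (y + 41.104)² = 58.5574090758²
eq2: (x − 16.588)² + (y + 14.947)² = 28.4524349065²
eq3: (x + 16.465)² + (y − 49.259)² = 55.3040077045²
eq2−eq1, eq2−eq3 (x²,y² cancel):
  64.150·x − 52.314·y = 939.622726
  -66.106·x + 128.412·y = -50.021463
det = 64.150·128.412 − -52.314·-66.106 = 4779.360516
x = (939.622726·128.412 − -52.314·-50.021463) / 4779.360516 = 24.698286
y = (64.150·-50.021463 − 939.622726·-66.106) / 4779.360516 = 12.325043
|P − Q| = √((24.698286 − 41.774)² + (12.325043 − 31.316)²) = 25.538921

25.539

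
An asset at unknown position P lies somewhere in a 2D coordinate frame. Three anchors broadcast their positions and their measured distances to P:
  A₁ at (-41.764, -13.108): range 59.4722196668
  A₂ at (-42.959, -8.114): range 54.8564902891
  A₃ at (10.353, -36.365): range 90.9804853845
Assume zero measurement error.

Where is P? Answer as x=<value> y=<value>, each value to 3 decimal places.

x=-29.982 y=45.186

eq1: (x + 41.764)² + (y + 13.108)² = 59.4722196668²
eq2: (x + 42.959)² + (y + 8.114)² = 54.8564902891²
eq3: (x − 10.353)² + (y + 36.365)² = 90.9804853845²
eq1−eq2, eq1−eq3 (x²,y² cancel):
  -2.390·x + 9.988·y = 522.971702
  104.234·x − 46.514·y = -5226.957335
det = -2.390·-46.514 − 9.988·104.234 = -929.920732
x = (522.971702·-46.514 − 9.988·-5226.957335) / -929.920732 = -29.982495
y = (-2.390·-5226.957335 − 522.971702·104.234) / -929.920732 = 45.185577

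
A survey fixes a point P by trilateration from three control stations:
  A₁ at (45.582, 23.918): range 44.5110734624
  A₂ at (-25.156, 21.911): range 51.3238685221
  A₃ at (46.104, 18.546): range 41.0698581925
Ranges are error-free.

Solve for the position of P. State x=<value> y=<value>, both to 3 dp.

x=15.736 y=-9.104

eq1: (x − 45.582)² + (y − 23.918)² = 44.5110734624²
eq2: (x + 25.156)² + (y − 21.911)² = 51.3238685221²
eq3: (x − 46.104)² + (y − 18.546)² = 41.0698581925²
eq1−eq3, eq1−eq2 (x²,y² cancel):
  1.044·x − 10.744·y = 114.245893
  -141.476·x − 4.014·y = -2189.777010
det = 1.044·-4.014 − -10.744·-141.476 = -1524.208760
x = (114.245893·-4.014 − -10.744·-2189.777010) / -1524.208760 = 15.736392
y = (1.044·-2189.777010 − 114.245893·-141.476) / -1524.208760 = -9.104347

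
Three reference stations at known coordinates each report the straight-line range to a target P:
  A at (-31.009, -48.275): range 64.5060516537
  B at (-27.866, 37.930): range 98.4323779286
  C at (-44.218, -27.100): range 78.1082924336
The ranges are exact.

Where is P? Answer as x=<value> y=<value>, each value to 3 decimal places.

eq1: (x + 31.009)² + (y + 48.275)² = 64.5060516537²
eq2: (x + 27.866)² + (y − 37.930)² = 98.4323779286²
eq3: (x + 44.218)² + (y + 27.100)² = 78.1082924336²
eq2−eq3, eq2−eq1 (x²,y² cancel):
  -32.704·x − 130.060·y = 4062.470346
  -6.286·x − 172.410·y = 6604.737175
det = -32.704·-172.410 − -130.060·-6.286 = 4820.939480
x = (4062.470346·-172.410 − -130.060·6604.737175) / 4820.939480 = 32.898485
y = (-32.704·6604.737175 − 4062.470346·-6.286) / 4820.939480 = -39.507784

x=32.898 y=-39.508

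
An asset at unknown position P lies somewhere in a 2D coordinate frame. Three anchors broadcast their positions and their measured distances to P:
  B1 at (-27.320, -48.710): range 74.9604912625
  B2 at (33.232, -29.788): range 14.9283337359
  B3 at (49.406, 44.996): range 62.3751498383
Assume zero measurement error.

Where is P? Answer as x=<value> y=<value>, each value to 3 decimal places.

x=40.480 y=-16.737

eq1: (x + 27.320)² + (y + 48.710)² = 74.9604912625²
eq2: (x − 33.232)² + (y + 29.788)² = 14.9283337359²
eq3: (x − 49.406)² + (y − 44.996)² = 62.3751498383²
eq2−eq3, eq2−eq1 (x²,y² cancel):
  32.348·x + 149.568·y = -1193.902085
  -121.104·x − 37.844·y = -4268.864370
det = 32.348·-37.844 − 149.568·-121.104 = 16889.105360
x = (-1193.902085·-37.844 − 149.568·-4268.864370) / 16889.105360 = 40.479796
y = (32.348·-4268.864370 − -1193.902085·-121.104) / 16889.105360 = -16.737153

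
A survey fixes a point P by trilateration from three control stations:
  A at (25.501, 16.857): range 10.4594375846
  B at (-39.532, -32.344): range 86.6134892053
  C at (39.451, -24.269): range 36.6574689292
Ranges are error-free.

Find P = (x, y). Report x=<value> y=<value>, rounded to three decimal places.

eq1: (x − 25.501)² + (y − 16.857)² = 10.4594375846²
eq2: (x + 39.532)² + (y + 32.344)² = 86.6134892053²
eq3: (x − 39.451)² + (y + 24.269)² = 36.6574689292²
eq3−eq1, eq3−eq2 (x²,y² cancel):
  -27.900·x + 82.252·y = 23.463882
  -157.966·x − 16.150·y = -5694.578886
det = -27.900·-16.150 − 82.252·-157.966 = 13443.604432
x = (23.463882·-16.150 − 82.252·-5694.578886) / 13443.604432 = 34.812952
y = (-27.900·-5694.578886 − 23.463882·-157.966) / 13443.604432 = 12.093873

x=34.813 y=12.094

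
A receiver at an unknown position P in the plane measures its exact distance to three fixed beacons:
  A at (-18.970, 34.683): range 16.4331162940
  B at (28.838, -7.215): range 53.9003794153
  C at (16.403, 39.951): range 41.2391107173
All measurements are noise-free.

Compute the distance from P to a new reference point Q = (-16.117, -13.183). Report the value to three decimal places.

31.539

eq1: (x + 18.970)² + (y − 34.683)² = 16.4331162940²
eq2: (x − 28.838)² + (y + 7.215)² = 53.9003794153²
eq3: (x − 16.403)² + (y − 39.951)² = 41.2391107173²
eq2−eq1, eq2−eq3 (x²,y² cancel):
  -95.616·x + 83.796·y = 3314.288510
  -24.870·x + 94.332·y = 2186.040989
det = -95.616·94.332 − 83.796·-24.870 = -6935.641992
x = (3314.288510·94.332 − 83.796·2186.040989) / -6935.641992 = -18.666184
y = (-95.616·2186.040989 − 3314.288510·-24.870) / -6935.641992 = 18.252692
|P − Q| = √((-18.666184 − -16.117)² + (18.252692 − -13.183)²) = 31.538882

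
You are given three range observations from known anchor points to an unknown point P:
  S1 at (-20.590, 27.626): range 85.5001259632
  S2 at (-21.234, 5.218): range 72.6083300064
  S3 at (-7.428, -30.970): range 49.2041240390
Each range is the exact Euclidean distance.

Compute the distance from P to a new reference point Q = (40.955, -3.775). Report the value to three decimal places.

27.099

eq1: (x + 20.590)² + (y − 27.626)² = 85.5001259632²
eq2: (x + 21.234)² + (y − 5.218)² = 72.6083300064²
eq3: (x + 7.428)² + (y + 30.970)² = 49.2041240390²
eq1−eq2, eq1−eq3 (x²,y² cancel):
  -1.288·x − 44.816·y = 1329.268257
  26.324·x − 117.192·y = 4716.397825
det = -1.288·-117.192 − -44.816·26.324 = 1330.679680
x = (1329.268257·-117.192 − -44.816·4716.397825) / 1330.679680 = 41.776004
y = (-1.288·4716.397825 − 1329.268257·26.324) / 1330.679680 = -30.861205
|P − Q| = √((41.776004 − 40.955)² + (-30.861205 − -3.775)²) = 27.098644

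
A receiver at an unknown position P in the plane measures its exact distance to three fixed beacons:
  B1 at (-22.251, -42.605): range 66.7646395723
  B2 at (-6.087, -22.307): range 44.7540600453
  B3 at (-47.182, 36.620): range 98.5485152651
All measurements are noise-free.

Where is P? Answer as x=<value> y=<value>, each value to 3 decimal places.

x=37.761 y=-13.346

eq1: (x + 22.251)² + (y + 42.605)² = 66.7646395723²
eq2: (x + 6.087)² + (y + 22.307)² = 44.7540600453²
eq3: (x + 47.182)² + (y − 36.620)² = 98.5485152651²
eq2−eq1, eq2−eq3 (x²,y² cancel):
  -32.328·x − 40.596·y = -678.951999
  -82.190·x + 117.854·y = -4676.372264
det = -32.328·117.854 − -40.596·-82.190 = -7146.569352
x = (-678.951999·117.854 − -40.596·-4676.372264) / -7146.569352 = 37.760666
y = (-32.328·-4676.372264 − -678.951999·-82.190) / -7146.569352 = -13.345522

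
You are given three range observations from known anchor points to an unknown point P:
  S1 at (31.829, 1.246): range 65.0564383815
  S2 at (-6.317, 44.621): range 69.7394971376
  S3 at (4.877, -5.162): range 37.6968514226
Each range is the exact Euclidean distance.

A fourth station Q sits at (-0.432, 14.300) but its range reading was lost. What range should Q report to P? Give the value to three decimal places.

45.742

eq1: (x − 31.829)² + (y − 1.246)² = 65.0564383815²
eq2: (x + 6.317)² + (y − 44.621)² = 69.7394971376²
eq3: (x − 4.877)² + (y + 5.162)² = 37.6968514226²
eq3−eq1, eq3−eq2 (x²,y² cancel):
  53.904·x + 12.816·y = -1847.081184
  -22.388·x + 99.566·y = -1462.038097
det = 53.904·99.566 − 12.816·-22.388 = 5653.930272
x = (-1847.081184·99.566 − 12.816·-1462.038097) / 5653.930272 = -29.213131
y = (53.904·-1462.038097 − -1847.081184·-22.388) / 5653.930272 = -21.252854
|P − Q| = √((-29.213131 − -0.432)² + (-21.252854 − 14.300)²) = 45.742310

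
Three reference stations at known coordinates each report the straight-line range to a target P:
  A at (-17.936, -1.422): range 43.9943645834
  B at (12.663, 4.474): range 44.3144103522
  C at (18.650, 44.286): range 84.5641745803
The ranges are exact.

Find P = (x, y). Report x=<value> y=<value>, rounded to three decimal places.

x=4.735 y=-39.125

eq1: (x + 17.936)² + (y + 1.422)² = 43.9943645834²
eq2: (x − 12.663)² + (y − 4.474)² = 44.3144103522²
eq3: (x − 18.650)² + (y − 44.286)² = 84.5641745803²
eq2−eq1, eq2−eq3 (x²,y² cancel):
  -61.198·x − 11.792·y = 171.616785
  11.974·x + 79.624·y = -3058.628607
det = -61.198·79.624 − -11.792·11.974 = -4731.632144
x = (171.616785·79.624 − -11.792·-3058.628607) / -4731.632144 = 4.734631
y = (-61.198·-3058.628607 − 171.616785·11.974) / -4731.632144 = -39.125403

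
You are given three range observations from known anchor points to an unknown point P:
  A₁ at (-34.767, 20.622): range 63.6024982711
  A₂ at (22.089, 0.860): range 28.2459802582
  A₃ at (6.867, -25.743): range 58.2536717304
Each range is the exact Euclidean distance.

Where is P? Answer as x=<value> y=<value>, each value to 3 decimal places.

x=28.358 y=28.402

eq1: (x + 34.767)² + (y − 20.622)² = 63.6024982711²
eq2: (x − 22.089)² + (y − 0.860)² = 28.2459802582²
eq3: (x − 6.867)² + (y + 25.743)² = 58.2536717304²
eq3−eq2, eq3−eq1 (x²,y² cancel):
  30.444·x + 53.206·y = 2374.460652
  -83.268·x + 92.730·y = 272.365919
det = 30.444·92.730 − 53.206·-83.268 = 7253.429328
x = (2374.460652·92.730 − 53.206·272.365919) / 7253.429328 = 28.357929
y = (30.444·272.365919 − 2374.460652·-83.268) / 7253.429328 = 28.401531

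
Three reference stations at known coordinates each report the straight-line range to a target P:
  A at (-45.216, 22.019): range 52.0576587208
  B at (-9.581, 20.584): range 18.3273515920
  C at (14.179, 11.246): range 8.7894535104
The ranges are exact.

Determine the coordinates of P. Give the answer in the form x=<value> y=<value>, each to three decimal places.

x=5.463 y=10.116

eq1: (x + 45.216)² + (y − 22.019)² = 52.0576587208²
eq2: (x + 9.581)² + (y − 20.584)² = 18.3273515920²
eq3: (x − 14.179)² + (y − 11.246)² = 8.7894535104²
eq1−eq2, eq1−eq3 (x²,y² cancel):
  71.270·x − 2.870·y = 360.281615
  118.790·x − 21.546·y = 430.938878
det = 71.270·-21.546 − -2.870·118.790 = -1194.656120
x = (360.281615·-21.546 − -2.870·430.938878) / -1194.656120 = 5.462520
y = (71.270·430.938878 − 360.281615·118.790) / -1194.656120 = 10.115747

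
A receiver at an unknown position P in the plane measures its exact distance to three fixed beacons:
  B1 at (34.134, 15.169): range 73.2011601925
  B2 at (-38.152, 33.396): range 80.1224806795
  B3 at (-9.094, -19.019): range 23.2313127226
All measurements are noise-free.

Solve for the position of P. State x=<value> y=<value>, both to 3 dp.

eq1: (x − 34.134)² + (y − 15.169)² = 73.2011601925²
eq2: (x + 38.152)² + (y − 33.396)² = 80.1224806795²
eq3: (x + 9.094)² + (y + 19.019)² = 23.2313127226²
eq2−eq3, eq2−eq1 (x²,y² cancel):
  58.116·x − 104.830·y = 3753.473296
  144.572·x − 36.454·y = -114.437346
det = 58.116·-36.454 − -104.830·144.572 = 13036.922096
x = (3753.473296·-36.454 − -104.830·-114.437346) / 13036.922096 = -11.415699
y = (58.116·-114.437346 − 3753.473296·144.572) / 13036.922096 = -42.134008

x=-11.416 y=-42.134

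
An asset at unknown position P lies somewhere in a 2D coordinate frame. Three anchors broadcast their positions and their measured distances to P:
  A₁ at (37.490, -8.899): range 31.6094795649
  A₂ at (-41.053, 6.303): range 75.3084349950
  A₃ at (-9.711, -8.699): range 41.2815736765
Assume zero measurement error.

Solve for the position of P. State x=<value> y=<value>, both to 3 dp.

eq1: (x − 37.490)² + (y + 8.899)² = 31.6094795649²
eq2: (x + 41.053)² + (y − 6.303)² = 75.3084349950²
eq3: (x + 9.711)² + (y + 8.699)² = 41.2815736765²
eq3−eq1, eq3−eq2 (x²,y² cancel):
  94.402·x − 0.400·y = 2019.725306
  -62.684·x + 30.004·y = -2412.091560
det = 94.402·30.004 − -0.400·-62.684 = 2807.364008
x = (2019.725306·30.004 − -0.400·-2412.091560) / 2807.364008 = 21.242347
y = (94.402·-2412.091560 − 2019.725306·-62.684) / 2807.364008 = -36.013074

x=21.242 y=-36.013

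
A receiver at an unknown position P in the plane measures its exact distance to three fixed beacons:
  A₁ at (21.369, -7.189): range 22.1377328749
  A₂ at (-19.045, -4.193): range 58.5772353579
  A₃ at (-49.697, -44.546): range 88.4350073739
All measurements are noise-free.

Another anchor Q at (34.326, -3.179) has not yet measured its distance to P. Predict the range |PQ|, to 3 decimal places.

eq1: (x − 21.369)² + (y + 7.189)² = 22.1377328749²
eq2: (x + 19.045)² + (y + 4.193)² = 58.5772353579²
eq3: (x + 49.697)² + (y + 44.546)² = 88.4350073739²
eq3−eq2, eq3−eq1 (x²,y² cancel):
  61.304·x + 80.706·y = 315.613376
  142.132·x + 74.714·y = 3384.849269
det = 61.304·74.714 − 80.706·142.132 = -6890.638136
x = (315.613376·74.714 − 80.706·3384.849269) / -6890.638136 = 36.222611
y = (61.304·3384.849269 − 315.613376·142.132) / -6890.638136 = -23.603915
|P − Q| = √((36.222611 − 34.326)² + (-23.603915 − -3.179)²) = 20.512784

20.513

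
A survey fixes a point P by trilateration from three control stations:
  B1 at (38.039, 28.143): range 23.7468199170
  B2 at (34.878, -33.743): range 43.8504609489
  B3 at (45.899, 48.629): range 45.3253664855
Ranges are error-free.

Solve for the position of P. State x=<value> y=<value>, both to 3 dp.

eq1: (x − 38.039)² + (y − 28.143)² = 23.7468199170²
eq2: (x − 34.878)² + (y + 33.743)² = 43.8504609489²
eq3: (x − 45.899)² + (y − 48.629)² = 45.3253664855²
eq1−eq2, eq1−eq3 (x²,y² cancel):
  -6.322·x − 123.772·y = -1242.880506
  15.720·x + 40.972·y = 742.026481
det = -6.322·40.972 − -123.772·15.720 = 1686.670856
x = (-1242.880506·40.972 − -123.772·742.026481) / 1686.670856 = 24.260099
y = (-6.322·742.026481 − -1242.880506·15.720) / 1686.670856 = 8.802541

x=24.260 y=8.803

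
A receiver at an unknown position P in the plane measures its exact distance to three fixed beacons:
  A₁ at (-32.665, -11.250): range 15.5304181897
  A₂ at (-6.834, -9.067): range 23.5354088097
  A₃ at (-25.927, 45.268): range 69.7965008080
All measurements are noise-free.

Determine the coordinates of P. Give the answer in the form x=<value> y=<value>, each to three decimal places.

eq1: (x + 32.665)² + (y + 11.250)² = 15.5304181897²
eq2: (x + 6.834)² + (y + 9.067)² = 23.5354088097²
eq3: (x + 25.927)² + (y − 45.268)² = 69.7965008080²
eq2−eq3, eq2−eq1 (x²,y² cancel):
  -38.186·x + 108.670·y = -1725.148949
  -51.662·x − 4.366·y = 1377.372259
det = -38.186·-4.366 − 108.670·-51.662 = 5780.829616
x = (-1725.148949·-4.366 − 108.670·1377.372259) / 5780.829616 = -24.589385
y = (-38.186·1377.372259 − -1725.148949·-51.662) / 5780.829616 = -24.515682

x=-24.589 y=-24.516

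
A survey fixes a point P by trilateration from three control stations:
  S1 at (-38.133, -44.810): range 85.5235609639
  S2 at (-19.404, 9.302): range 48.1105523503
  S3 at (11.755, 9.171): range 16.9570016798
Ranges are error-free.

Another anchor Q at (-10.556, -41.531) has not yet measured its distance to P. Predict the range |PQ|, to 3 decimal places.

eq1: (x + 38.133)² + (y + 44.810)² = 85.5235609639²
eq2: (x + 19.404)² + (y − 9.302)² = 48.1105523503²
eq3: (x − 11.755)² + (y − 9.171)² = 16.9570016798²
eq2−eq1, eq2−eq3 (x²,y² cancel):
  -37.458·x − 108.224·y = -2000.634863
  62.318·x − 0.262·y = 1786.330187
det = -37.458·-0.262 − -108.224·62.318 = 6754.117228
x = (-2000.634863·-0.262 − -108.224·1786.330187) / 6754.117228 = 28.700711
y = (-37.458·1786.330187 − -2000.634863·62.318) / 6754.117228 = 8.552296
|P − Q| = √((28.700711 − -10.556)² + (8.552296 − -41.531)²) = 63.635099

63.635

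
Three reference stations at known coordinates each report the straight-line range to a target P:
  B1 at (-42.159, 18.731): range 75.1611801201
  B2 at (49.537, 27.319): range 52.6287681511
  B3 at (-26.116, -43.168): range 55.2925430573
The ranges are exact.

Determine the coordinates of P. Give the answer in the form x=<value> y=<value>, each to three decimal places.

eq1: (x + 42.159)² + (y − 18.731)² = 75.1611801201²
eq2: (x − 49.537)² + (y − 27.319)² = 52.6287681511²
eq3: (x + 26.116)² + (y + 43.168)² = 55.2925430573²
eq3−eq2, eq3−eq1 (x²,y² cancel):
  151.306·x + 140.974·y = 942.198531
  -32.086·x + 123.798·y = -3009.227717
det = 151.306·123.798 − 140.974·-32.086 = 23254.671952
x = (942.198531·123.798 − 140.974·-3009.227717) / 23254.671952 = 23.258344
y = (151.306·-3009.227717 − 942.198531·-32.086) / 23254.671952 = -18.279459

x=23.258 y=-18.279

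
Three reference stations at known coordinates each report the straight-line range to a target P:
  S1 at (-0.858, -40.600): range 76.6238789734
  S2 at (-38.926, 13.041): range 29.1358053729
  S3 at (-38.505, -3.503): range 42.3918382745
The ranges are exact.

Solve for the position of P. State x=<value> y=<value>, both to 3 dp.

eq1: (x + 0.858)² + (y + 40.600)² = 76.6238789734²
eq2: (x + 38.926)² + (y − 13.041)² = 29.1358053729²
eq3: (x + 38.505)² + (y + 3.503)² = 42.3918382745²
eq2−eq3, eq2−eq1 (x²,y² cancel):
  0.842·x − 33.088·y = -1138.567921
  76.136·x − 107.282·y = -5058.528667
det = 0.842·-107.282 − -33.088·76.136 = 2428.856524
x = (-1138.567921·-107.282 − -33.088·-5058.528667) / 2428.856524 = -18.621418
y = (0.842·-5058.528667 − -1138.567921·76.136) / 2428.856524 = 33.936433

x=-18.621 y=33.936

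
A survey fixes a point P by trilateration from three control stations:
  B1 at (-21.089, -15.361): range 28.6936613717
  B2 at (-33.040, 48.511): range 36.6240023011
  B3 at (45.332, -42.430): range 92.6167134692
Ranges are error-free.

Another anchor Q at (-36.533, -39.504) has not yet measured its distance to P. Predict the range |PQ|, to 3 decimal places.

52.025

eq1: (x + 21.089)² + (y + 15.361)² = 28.6936613717²
eq2: (x + 33.040)² + (y − 48.511)² = 36.6240023011²
eq3: (x − 45.332)² + (y + 42.430)² = 92.6167134692²
eq1−eq3, eq1−eq2 (x²,y² cancel):
  132.842·x − 54.138·y = -4579.940529
  -23.902·x + 127.744·y = 2246.261137
det = 132.842·127.744 − -54.138·-23.902 = 15675.761972
x = (-4579.940529·127.744 − -54.138·2246.261137) / 15675.761972 = -29.564868
y = (132.842·2246.261137 − -4579.940529·-23.902) / 15675.761972 = 12.052242
|P − Q| = √((-29.564868 − -36.533)² + (12.052242 − -39.504)²) = 52.025004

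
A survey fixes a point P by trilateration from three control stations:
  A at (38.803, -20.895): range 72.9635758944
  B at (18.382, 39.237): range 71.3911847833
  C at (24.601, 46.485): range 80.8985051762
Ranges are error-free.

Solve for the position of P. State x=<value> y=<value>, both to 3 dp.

x=-33.339 y=-9.974

eq1: (x − 38.803)² + (y + 20.895)² = 72.9635758944²
eq2: (x − 18.382)² + (y − 39.237)² = 71.3911847833²
eq3: (x − 24.601)² + (y − 46.485)² = 80.8985051762²
eq1−eq3, eq1−eq2 (x²,y² cancel):
  -28.404·x + 134.760·y = -397.094140
  -40.842·x + 120.264·y = 162.148402
det = -28.404·120.264 − 134.760·-40.842 = 2087.889264
x = (-397.094140·120.264 − 134.760·162.148402) / 2087.889264 = -33.338573
y = (-28.404·162.148402 − -397.094140·-40.842) / 2087.889264 = -9.973605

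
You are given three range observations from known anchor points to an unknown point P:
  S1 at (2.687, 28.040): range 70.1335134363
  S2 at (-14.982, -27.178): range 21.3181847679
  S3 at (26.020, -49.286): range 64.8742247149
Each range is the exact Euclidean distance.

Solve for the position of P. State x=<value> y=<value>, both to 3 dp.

eq1: (x − 2.687)² + (y − 28.040)² = 70.1335134363²
eq2: (x + 14.982)² + (y + 27.178)² = 21.3181847679²
eq3: (x − 26.020)² + (y + 49.286)² = 64.8742247149²
eq3−eq1, eq3−eq2 (x²,y² cancel):
  -46.666·x + 154.652·y = -3022.733302
  -82.004·x + 44.216·y = 1611.153843
det = -46.666·44.216 − 154.652·-82.004 = 10618.698752
x = (-3022.733302·44.216 − 154.652·1611.153843) / 10618.698752 = -36.051624
y = (-46.666·1611.153843 − -3022.733302·-82.004) / 10618.698752 = -30.423909

x=-36.052 y=-30.424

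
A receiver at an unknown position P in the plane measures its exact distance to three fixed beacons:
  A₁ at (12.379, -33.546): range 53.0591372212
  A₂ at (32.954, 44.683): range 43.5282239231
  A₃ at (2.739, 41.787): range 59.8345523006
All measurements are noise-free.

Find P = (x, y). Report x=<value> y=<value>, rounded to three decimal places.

eq1: (x − 12.379)² + (y + 33.546)² = 53.0591372212²
eq2: (x − 32.954)² + (y − 44.683)² = 43.5282239231²
eq3: (x − 2.739)² + (y − 41.787)² = 59.8345523006²
eq2−eq3, eq2−eq1 (x²,y² cancel):
  -60.430·x − 5.792·y = -3014.348486
  -41.150·x − 156.458·y = -2724.528613
det = -60.430·-156.458 − -5.792·-41.150 = 9216.416140
x = (-3014.348486·-156.458 − -5.792·-2724.528613) / 9216.416140 = 49.459406
y = (-60.430·-2724.528613 − -3014.348486·-41.150) / 9216.416140 = 4.405489

x=49.459 y=4.405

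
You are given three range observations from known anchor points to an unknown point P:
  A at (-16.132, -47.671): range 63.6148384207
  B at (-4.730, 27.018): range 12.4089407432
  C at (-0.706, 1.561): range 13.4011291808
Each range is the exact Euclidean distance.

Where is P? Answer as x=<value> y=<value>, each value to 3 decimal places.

eq1: (x + 16.132)² + (y + 47.671)² = 63.6148384207²
eq2: (x + 4.730)² + (y − 27.018)² = 12.4089407432²
eq3: (x + 0.706)² + (y − 1.561)² = 13.4011291808²
eq2−eq3, eq2−eq1 (x²,y² cancel):
  8.048·x − 50.914·y = -775.018520
  -22.804·x − 149.378·y = -2112.445416
det = 8.048·-149.378 − -50.914·-22.804 = -2363.237000
x = (-775.018520·-149.378 − -50.914·-2112.445416) / -2363.237000 = -3.477294
y = (8.048·-2112.445416 − -775.018520·-22.804) / -2363.237000 = 14.672453

x=-3.477 y=14.672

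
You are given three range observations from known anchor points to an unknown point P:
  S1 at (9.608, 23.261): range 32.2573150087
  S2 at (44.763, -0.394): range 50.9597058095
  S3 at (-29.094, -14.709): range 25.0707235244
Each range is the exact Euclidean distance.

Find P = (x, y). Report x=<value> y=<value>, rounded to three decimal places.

eq1: (x − 9.608)² + (y − 23.261)² = 32.2573150087²
eq2: (x − 44.763)² + (y + 0.394)² = 50.9597058095²
eq3: (x + 29.094)² + (y + 14.709)² = 25.0707235244²
eq1−eq3, eq1−eq2 (x²,y² cancel):
  -77.404·x − 75.940·y = 841.420926
  70.310·x − 47.310·y = -185.863625
det = -77.404·-47.310 − -75.940·70.310 = 9001.324640
x = (841.420926·-47.310 − -75.940·-185.863625) / 9001.324640 = -5.990464
y = (-77.404·-185.863625 − 841.420926·70.310) / 9001.324640 = -4.974125

x=-5.990 y=-4.974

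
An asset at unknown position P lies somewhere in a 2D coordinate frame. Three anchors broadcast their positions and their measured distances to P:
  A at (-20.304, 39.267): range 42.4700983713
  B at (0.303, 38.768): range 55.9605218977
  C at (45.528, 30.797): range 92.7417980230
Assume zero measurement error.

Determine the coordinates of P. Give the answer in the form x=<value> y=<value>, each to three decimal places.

x=-43.081 y=3.421

eq1: (x + 20.304)² + (y − 39.267)² = 42.4700983713²
eq2: (x − 0.303)² + (y − 38.768)² = 55.9605218977²
eq3: (x − 45.528)² + (y − 30.797)² = 92.7417980230²
eq1−eq2, eq1−eq3 (x²,y² cancel):
  41.214·x − 0.998·y = -1778.970827
  131.664·x − 16.940·y = -5730.227557
det = 41.214·-16.940 − -0.998·131.664 = -566.764488
x = (-1778.970827·-16.940 − -0.998·-5730.227557) / -566.764488 = -43.081384
y = (41.214·-5730.227557 − -1778.970827·131.664) / -566.764488 = 3.421498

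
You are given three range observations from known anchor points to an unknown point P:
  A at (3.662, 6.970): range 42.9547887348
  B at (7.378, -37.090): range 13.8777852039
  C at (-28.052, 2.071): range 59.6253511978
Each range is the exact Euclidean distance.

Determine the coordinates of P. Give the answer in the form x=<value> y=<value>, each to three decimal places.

eq1: (x − 3.662)² + (y − 6.970)² = 42.9547887348²
eq2: (x − 7.378)² + (y + 37.090)² = 13.8777852039²
eq3: (x + 28.052)² + (y − 2.071)² = 59.6253511978²
eq2−eq3, eq2−eq1 (x²,y² cancel):
  -70.860·x + 78.322·y = -4001.488822
  -7.432·x + 88.120·y = -3020.632793
det = -70.860·88.120 − 78.322·-7.432 = -5662.094096
x = (-4001.488822·88.120 − 78.322·-3020.632793) / -5662.094096 = 20.492276
y = (-70.860·-3020.632793 − -4001.488822·-7.432) / -5662.094096 = -32.550320

x=20.492 y=-32.550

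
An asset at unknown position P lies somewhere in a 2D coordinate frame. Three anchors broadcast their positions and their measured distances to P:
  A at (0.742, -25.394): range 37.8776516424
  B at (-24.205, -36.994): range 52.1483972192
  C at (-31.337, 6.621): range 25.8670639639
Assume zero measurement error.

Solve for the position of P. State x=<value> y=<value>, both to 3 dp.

x=-6.010 y=11.877

eq1: (x − 0.742)² + (y + 25.394)² = 37.8776516424²
eq2: (x + 24.205)² + (y + 36.994)² = 52.1483972192²
eq3: (x + 31.337)² + (y − 6.621)² = 25.8670639639²
eq1−eq2, eq1−eq3 (x²,y² cancel):
  -49.894·x − 23.200·y = 24.293422
  -64.158·x + 64.030·y = 1146.050906
det = -49.894·64.030 − -23.200·-64.158 = -4683.178420
x = (24.293422·64.030 − -23.200·1146.050906) / -4683.178420 = -6.009570
y = (-49.894·1146.050906 − 24.293422·-64.158) / -4683.178420 = 11.877072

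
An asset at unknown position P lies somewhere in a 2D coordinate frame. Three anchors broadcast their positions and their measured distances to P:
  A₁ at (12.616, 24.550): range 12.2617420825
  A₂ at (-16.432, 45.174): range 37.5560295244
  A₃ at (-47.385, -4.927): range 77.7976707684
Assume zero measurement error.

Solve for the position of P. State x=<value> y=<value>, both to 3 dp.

eq1: (x − 12.616)² + (y − 24.550)² = 12.2617420825²
eq2: (x + 16.432)² + (y − 45.174)² = 37.5560295244²
eq3: (x + 47.385)² + (y + 4.927)² = 77.7976707684²
eq3−eq1, eq3−eq2 (x²,y² cancel):
  120.002·x + 58.954·y = 4394.379660
  61.906·x + 100.202·y = 4683.109569
det = 120.002·100.202 − 58.954·61.906 = 8374.834080
x = (4394.379660·100.202 − 58.954·4683.109569) / 8374.834080 = 19.610847
y = (120.002·4683.109569 − 4394.379660·61.906) / 8374.834080 = 34.620871

x=19.611 y=34.621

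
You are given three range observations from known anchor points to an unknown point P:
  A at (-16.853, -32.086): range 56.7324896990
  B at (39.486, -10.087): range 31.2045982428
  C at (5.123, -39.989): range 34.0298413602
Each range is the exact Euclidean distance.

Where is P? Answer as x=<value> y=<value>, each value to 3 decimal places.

eq1: (x + 16.853)² + (y + 32.086)² = 56.7324896990²
eq2: (x − 39.486)² + (y + 10.087)² = 31.2045982428²
eq3: (x − 5.123)² + (y + 39.989)² = 34.0298413602²
eq1−eq2, eq1−eq3 (x²,y² cancel):
  112.678·x + 43.998·y = 2592.205196
  43.952·x − 15.806·y = 2372.375529
det = 112.678·-15.806 − 43.998·43.952 = -3714.788564
x = (2592.205196·-15.806 − 43.998·2372.375529) / -3714.788564 = 39.127980
y = (112.678·2372.375529 − 2592.205196·43.952) / -3714.788564 = -41.289544

x=39.128 y=-41.290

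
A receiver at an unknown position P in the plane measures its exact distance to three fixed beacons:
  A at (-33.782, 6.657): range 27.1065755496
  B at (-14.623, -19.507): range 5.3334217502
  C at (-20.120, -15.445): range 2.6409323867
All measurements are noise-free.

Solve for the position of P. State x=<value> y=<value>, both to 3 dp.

eq1: (x + 33.782)² + (y − 6.657)² = 27.1065755496²
eq2: (x + 14.623)² + (y + 19.507)² = 5.3334217502²
eq3: (x + 20.120)² + (y + 15.445)² = 2.6409323867²
eq1−eq3, eq1−eq2 (x²,y² cancel):
  27.324·x − 44.204·y = 185.615166
  38.318·x − 52.328·y = 115.137055
det = 27.324·-52.328 − -44.204·38.318 = 263.998600
x = (185.615166·-52.328 − -44.204·115.137055) / 263.998600 = -17.512790
y = (27.324·115.137055 − 185.615166·38.318) / 263.998600 = -15.024311

x=-17.513 y=-15.024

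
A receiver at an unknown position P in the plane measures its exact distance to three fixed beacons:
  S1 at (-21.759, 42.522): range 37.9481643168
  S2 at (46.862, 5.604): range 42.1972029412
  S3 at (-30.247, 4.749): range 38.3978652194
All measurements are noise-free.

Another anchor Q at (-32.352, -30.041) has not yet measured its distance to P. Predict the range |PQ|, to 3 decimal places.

60.704

eq1: (x + 21.759)² + (y − 42.522)² = 37.9481643168²
eq2: (x − 46.862)² + (y − 5.604)² = 42.1972029412²
eq3: (x + 30.247)² + (y − 4.749)² = 38.3978652194²
eq1−eq3, eq1−eq2 (x²,y² cancel):
  -16.976·x − 75.546·y = -1378.473433
  137.242·x − 73.836·y = -394.663466
det = -16.976·-73.836 − -75.546·137.242 = 11621.524068
x = (-1378.473433·-73.836 − -75.546·-394.663466) / 11621.524068 = 6.192451
y = (-16.976·-394.663466 − -1378.473433·137.242) / 11621.524068 = 16.855299
|P − Q| = √((6.192451 − -32.352)² + (16.855299 − -30.041)²) = 60.703686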